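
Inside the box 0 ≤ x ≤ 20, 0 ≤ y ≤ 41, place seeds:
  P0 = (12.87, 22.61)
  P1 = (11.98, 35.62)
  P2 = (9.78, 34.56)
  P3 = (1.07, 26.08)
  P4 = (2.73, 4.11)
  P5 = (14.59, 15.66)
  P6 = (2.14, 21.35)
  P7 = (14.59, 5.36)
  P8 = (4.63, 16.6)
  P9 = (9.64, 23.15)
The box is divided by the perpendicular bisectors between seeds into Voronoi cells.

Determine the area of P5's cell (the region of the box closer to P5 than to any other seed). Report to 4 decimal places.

Area of P5's cell: 93.5745

1. box [0,20]×[0,41]: [(0, 0) (20, 0) (20, 41) (0, 41)]
2. ⊥bis P5·P0 via (13.73,19.135): [(0, 15.7371) (0, 0) (20, 0) (20, 20.6867)]  |A|=364.2378
3. ⊥bis P5·P1 via (13.285,25.64): [(0, 15.7371) (0, 0) (20, 0) (20, 20.6867)]  |A|=364.2378
4. ⊥bis P5·P2 via (12.185,25.11): [(0, 15.7371) (0, 0) (20, 0) (20, 20.6867)]  |A|=364.2378
5. ⊥bis P5·P3 via (7.83,20.87): [(4.7871, 16.9218) (0, 10.7105) (0, 0) (20, 0) (20, 20.6867)]  |A|=352.2067
6. ⊥bis P5·P4 via (8.66,9.885): [(4.7871, 16.9218) (3.4706, 15.2137) (18.2866, 0) (20, 0) (20, 20.6867)]  |A|=194.5173
7. ⊥bis P5·P6 via (8.365,18.505): [(8.0054, 17.7183) (5.7779, 12.8444) (18.2866, 0) (20, 0) (20, 20.6867)]  |A|=184.0313
8. ⊥bis P5·P7 via (14.59,10.51): [(8.0054, 17.7183) (5.7779, 12.8444) (8.0513, 10.51) (20, 10.51) (20, 20.6867)]  |A|=112.2372
9. ⊥bis P5·P8 via (9.61,16.13): [(9.8019, 18.1629) (9.0796, 10.51) (20, 10.51) (20, 20.6867)]  |A|=93.6779
10. ⊥bis P5·P9 via (12.115,19.405): [(10.4951, 18.3344) (9.773, 17.8572) (9.0796, 10.51) (20, 10.51) (20, 20.6867)]  |A|=93.5745
11. canonical 5-gon: [(10.4951, 18.3344) (9.773, 17.8572) (9.0796, 10.51) (20, 10.51) (20, 20.6867)]
12. shoelace: 93.5745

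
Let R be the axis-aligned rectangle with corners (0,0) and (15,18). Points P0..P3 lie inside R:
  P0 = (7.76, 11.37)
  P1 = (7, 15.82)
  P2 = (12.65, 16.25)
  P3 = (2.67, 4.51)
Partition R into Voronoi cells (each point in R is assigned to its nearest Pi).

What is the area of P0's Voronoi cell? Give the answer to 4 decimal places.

1. box [0,15]×[0,18]: [(0, 0) (15, 0) (15, 18) (0, 18)]
2. ⊥bis P0·P1 via (7.38,13.595): [(0, 12.3346) (0, 0) (15, 0) (15, 14.8964)]  |A|=204.2324
3. ⊥bis P0·P2 via (10.205,13.81): [(9.9769, 14.0385) (0, 12.3346) (0, 0) (15, 0) (15, 9.0052)]  |A|=189.4365
4. ⊥bis P0·P3 via (5.215,7.94): [(9.9769, 14.0385) (0, 12.3346) (0, 11.8094) (15, 0.6797) (15, 9.0052)]  |A|=95.7679
5. canonical 5-gon: [(9.9769, 14.0385) (0, 12.3346) (0, 11.8094) (15, 0.6797) (15, 9.0052)]
6. shoelace: 95.7679

Area of P0's cell: 95.7679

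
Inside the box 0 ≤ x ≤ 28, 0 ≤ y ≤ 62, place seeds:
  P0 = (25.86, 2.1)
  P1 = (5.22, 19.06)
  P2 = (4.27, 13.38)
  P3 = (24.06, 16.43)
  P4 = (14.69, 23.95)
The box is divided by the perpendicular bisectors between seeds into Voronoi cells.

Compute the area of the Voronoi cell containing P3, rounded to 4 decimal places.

Area of P3's cell: 183.7148

1. box [0,28]×[0,62]: [(0, 0) (28, 0) (28, 62) (0, 62)]
2. ⊥bis P3·P0 via (24.96,9.265): [(0, 6.1298) (28, 9.6469) (28, 62) (0, 62)]  |A|=1515.1274
3. ⊥bis P3·P1 via (14.64,17.745): [(13.2509, 7.7942) (28, 9.6469) (28, 62) (20.8178, 62)]  |A|=580.7379
4. ⊥bis P3·P2 via (14.165,14.905): [(14.2062, 14.6376) (15.2227, 8.0419) (28, 9.6469) (28, 62) (20.8178, 62)]  |A|=574.1092
5. ⊥bis P3·P4 via (19.375,20.19): [(14.321, 13.8927) (15.2227, 8.0419) (28, 9.6469) (28, 30.9368)]  |A|=183.7148
6. canonical 4-gon: [(14.321, 13.8927) (15.2227, 8.0419) (28, 9.6469) (28, 30.9368)]
7. shoelace: 183.7148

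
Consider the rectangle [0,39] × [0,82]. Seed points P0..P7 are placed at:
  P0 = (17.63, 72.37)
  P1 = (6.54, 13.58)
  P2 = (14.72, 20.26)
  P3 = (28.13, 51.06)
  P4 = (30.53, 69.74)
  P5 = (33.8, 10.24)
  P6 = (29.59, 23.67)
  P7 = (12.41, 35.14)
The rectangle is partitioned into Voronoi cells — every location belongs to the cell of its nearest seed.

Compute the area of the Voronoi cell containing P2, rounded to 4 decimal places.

1. box [0,39]×[0,82]: [(0, 0) (39, 0) (39, 82) (0, 82)]
2. ⊥bis P2·P0 via (16.175,46.315): [(0, 47.2183) (0, 0) (39, 0) (39, 45.0404)]  |A|=1799.0435
3. ⊥bis P2·P1 via (10.63,16.92): [(0, 47.2183) (0, 29.937) (24.4473, 0) (39, 0) (39, 45.0404)]  |A|=1433.1042
4. ⊥bis P2·P3 via (21.425,35.66): [(0, 44.9882) (0, 29.937) (24.4473, 0) (39, 0) (39, 28.008)]  |A|=1057.4876
5. ⊥bis P2·P4 via (22.625,45): [(0, 44.9882) (0, 29.937) (24.4473, 0) (39, 0) (39, 28.008)]  |A|=1057.4876
6. ⊥bis P2·P5 via (24.26,15.25): [(32.4562, 30.8571) (0, 44.9882) (0, 29.937) (19.4591, 6.1083)]  |A|=639.9006
7. ⊥bis P2·P6 via (22.155,21.965): [(23.8667, 14.501) (18.7471, 36.8259) (0, 44.9882) (0, 29.937) (19.4591, 6.1083)]  |A|=502.1518
8. ⊥bis P2·P7 via (13.565,27.7): [(23.8667, 14.501) (20.5898, 28.7905) (3.1475, 26.0828) (19.4591, 6.1083)]  |A|=241.5266
9. canonical 4-gon: [(23.8667, 14.501) (20.5898, 28.7905) (3.1475, 26.0828) (19.4591, 6.1083)]
10. shoelace: 241.5266

Area of P2's cell: 241.5266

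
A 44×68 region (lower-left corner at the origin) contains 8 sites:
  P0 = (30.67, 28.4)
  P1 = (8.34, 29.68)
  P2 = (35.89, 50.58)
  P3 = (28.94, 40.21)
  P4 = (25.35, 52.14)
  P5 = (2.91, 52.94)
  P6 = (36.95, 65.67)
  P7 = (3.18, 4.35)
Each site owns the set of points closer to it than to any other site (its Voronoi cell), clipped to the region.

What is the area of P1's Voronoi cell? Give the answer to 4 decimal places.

1. box [0,44]×[0,68]: [(0, 0) (44, 0) (44, 68) (0, 68)]
2. ⊥bis P1·P0 via (19.505,29.04): [(0, 0) (17.8404, 0) (21.7383, 68) (0, 68)]  |A|=1345.6736
3. ⊥bis P1·P2 via (22.115,40.13): [(0, 0) (17.8404, 0) (20.2794, 42.5497) (0.9722, 68) (0, 68)]  |A|=1081.4223
4. ⊥bis P1·P3 via (18.64,34.945): [(0, 0) (17.8404, 0) (19.7221, 32.828) (3.3365, 64.8835) (0.9722, 68) (0, 68)]  |A|=992.8429
5. ⊥bis P1·P4 via (16.845,40.91): [(0, 53.6675) (0, 0) (17.8404, 0) (19.7221, 32.828) (14.7987, 42.4597)]  |A|=865.7292
6. ⊥bis P1·P5 via (5.625,41.31): [(13.7977, 43.2179) (0, 39.9969) (0, 0) (17.8404, 0) (19.7221, 32.828) (14.7987, 42.4597)]  |A|=771.4178
7. ⊥bis P1·P6 via (22.645,47.675): [(13.7977, 43.2179) (0, 39.9969) (0, 0) (17.8404, 0) (19.7221, 32.828) (14.7987, 42.4597)]  |A|=771.4178
8. ⊥bis P1·P7 via (5.76,17.015): [(13.7977, 43.2179) (0, 39.9969) (0, 18.1884) (18.665, 14.3861) (19.7221, 32.828) (14.7987, 42.4597)]  |A|=473.3479
9. canonical 6-gon: [(13.7977, 43.2179) (0, 39.9969) (0, 18.1884) (18.665, 14.3861) (19.7221, 32.828) (14.7987, 42.4597)]
10. shoelace: 473.3479

Area of P1's cell: 473.3479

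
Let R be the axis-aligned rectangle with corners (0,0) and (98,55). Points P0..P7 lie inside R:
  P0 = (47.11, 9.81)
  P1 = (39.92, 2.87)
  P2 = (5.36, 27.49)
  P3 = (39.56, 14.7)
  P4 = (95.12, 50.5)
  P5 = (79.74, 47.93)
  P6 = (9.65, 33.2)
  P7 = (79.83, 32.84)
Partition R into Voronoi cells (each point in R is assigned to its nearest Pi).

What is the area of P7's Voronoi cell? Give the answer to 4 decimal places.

1. box [0,98]×[0,55]: [(0, 0) (98, 0) (98, 55) (0, 55)]
2. ⊥bis P7·P0 via (63.47,21.325): [(78.4796, 0) (98, 0) (98, 55) (39.7678, 55)]  |A|=2138.1953
3. ⊥bis P7·P1 via (59.875,17.855): [(78.4796, 0) (98, 0) (98, 55) (39.7678, 55)]  |A|=2138.1953
4. ⊥bis P7·P2 via (42.595,30.165): [(40.9294, 53.3497) (78.4796, 0) (98, 0) (98, 55) (40.8108, 55)]  |A|=2137.3347
5. ⊥bis P7·P3 via (59.695,23.77): [(56.0434, 31.8764) (78.4796, 0) (98, 0) (98, 55) (45.6272, 55)]  |A|=2070.4508
6. ⊥bis P7·P4 via (87.475,41.67): [(56.0434, 31.8764) (78.4796, 0) (98, 0) (98, 32.5575) (72.0788, 55) (45.6272, 55)]  |A|=1779.5823
7. ⊥bis P7·P5 via (79.785,40.385): [(52.2845, 40.221) (56.0434, 31.8764) (78.4796, 0) (98, 0) (98, 32.5575) (88.8964, 40.4393)]  |A|=1315.7346
8. ⊥bis P7·P6 via (44.74,33.02): [(52.2845, 40.221) (56.0434, 31.8764) (78.4796, 0) (98, 0) (98, 32.5575) (88.8964, 40.4393)]  |A|=1315.7346
9. canonical 6-gon: [(52.2845, 40.221) (56.0434, 31.8764) (78.4796, 0) (98, 0) (98, 32.5575) (88.8964, 40.4393)]
10. shoelace: 1315.7346

Area of P7's cell: 1315.7346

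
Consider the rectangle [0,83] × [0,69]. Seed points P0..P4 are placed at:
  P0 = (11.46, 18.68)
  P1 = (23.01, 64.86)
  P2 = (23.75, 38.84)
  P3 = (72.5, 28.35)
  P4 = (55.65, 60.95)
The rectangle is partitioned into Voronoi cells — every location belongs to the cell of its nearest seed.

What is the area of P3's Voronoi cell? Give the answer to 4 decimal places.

Area of P3's cell: 1673.5005

1. box [0,83]×[0,69]: [(0, 0) (83, 0) (83, 69) (0, 69)]
2. ⊥bis P3·P0 via (41.98,23.515): [(45.7053, 0) (83, 0) (83, 69) (34.7742, 69)]  |A|=2950.4574
3. ⊥bis P3·P1 via (47.755,46.605): [(39.9896, 36.0789) (45.7053, 0) (83, 0) (83, 69) (64.2763, 69)]  |A|=2464.8361
4. ⊥bis P3·P2 via (48.125,33.595): [(52.2297, 52.6705) (43.666, 12.8726) (45.7053, 0) (83, 0) (83, 69) (64.2763, 69)]  |A|=2292.3152
5. ⊥bis P3·P4 via (64.075,44.65): [(48.8055, 36.7577) (43.666, 12.8726) (45.7053, 0) (83, 0) (83, 54.4318)]  |A|=1673.5005
6. canonical 5-gon: [(48.8055, 36.7577) (43.666, 12.8726) (45.7053, 0) (83, 0) (83, 54.4318)]
7. shoelace: 1673.5005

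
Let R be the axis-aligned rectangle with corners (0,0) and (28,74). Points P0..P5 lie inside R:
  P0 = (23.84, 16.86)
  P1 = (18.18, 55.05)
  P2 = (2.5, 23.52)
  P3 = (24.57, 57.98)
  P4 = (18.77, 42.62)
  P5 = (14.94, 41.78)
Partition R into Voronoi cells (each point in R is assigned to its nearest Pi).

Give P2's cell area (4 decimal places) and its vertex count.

Area of P2's cell: 396.9861 (4 vertices)

1. box [0,28]×[0,74]: [(0, 0) (28, 0) (28, 74) (0, 74)]
2. ⊥bis P2·P0 via (13.17,20.19): [(0, 0) (6.8689, 0) (28, 67.7083) (28, 74) (0, 74)]  |A|=1356.6242
3. ⊥bis P2·P1 via (10.34,39.285): [(0, 44.4271) (0, 0) (6.8689, 0) (17.9485, 35.5013)]  |A|=520.6273
4. ⊥bis P2·P3 via (13.535,40.75): [(0, 44.4271) (0, 0) (6.8689, 0) (17.9485, 35.5013)]  |A|=520.6273
5. ⊥bis P2·P4 via (10.635,33.07): [(0, 42.1292) (0, 0) (6.8689, 0) (15.8131, 28.6591)]  |A|=431.5257
6. ⊥bis P2·P5 via (8.72,32.65): [(0, 38.5907) (0, 0) (6.8689, 0) (15.5966, 27.9652)]  |A|=396.9861
7. canonical 4-gon: [(0, 38.5907) (0, 0) (6.8689, 0) (15.5966, 27.9652)]
8. shoelace: 396.9861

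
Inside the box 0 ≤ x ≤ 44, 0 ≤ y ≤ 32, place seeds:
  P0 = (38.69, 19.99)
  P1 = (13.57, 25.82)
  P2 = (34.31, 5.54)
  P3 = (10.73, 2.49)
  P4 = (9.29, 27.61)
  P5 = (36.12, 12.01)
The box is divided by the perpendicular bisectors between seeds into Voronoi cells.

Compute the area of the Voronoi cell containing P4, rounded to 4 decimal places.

Area of P4's cell: 173.6456

1. box [0,44]×[0,32]: [(0, 0) (44, 0) (44, 32) (0, 32)]
2. ⊥bis P4·P0 via (23.99,23.8): [(0, 0) (17.8214, 0) (26.1153, 32) (0, 32)]  |A|=702.9878
3. ⊥bis P4·P1 via (11.43,26.715): [(0, 0) (0.2571, 0) (13.6403, 32) (0, 32)]  |A|=222.3593
4. ⊥bis P4·P2 via (21.8,16.575): [(0, 0) (0.2571, 0) (13.6403, 32) (0, 32)]  |A|=222.3593
5. ⊥bis P4·P3 via (10.01,15.05): [(0, 14.4762) (6.4665, 14.8469) (13.6403, 32) (0, 32)]  |A|=173.6456
6. ⊥bis P4·P5 via (22.705,19.81): [(0, 14.4762) (6.4665, 14.8469) (13.6403, 32) (0, 32)]  |A|=173.6456
7. canonical 4-gon: [(0, 14.4762) (6.4665, 14.8469) (13.6403, 32) (0, 32)]
8. shoelace: 173.6456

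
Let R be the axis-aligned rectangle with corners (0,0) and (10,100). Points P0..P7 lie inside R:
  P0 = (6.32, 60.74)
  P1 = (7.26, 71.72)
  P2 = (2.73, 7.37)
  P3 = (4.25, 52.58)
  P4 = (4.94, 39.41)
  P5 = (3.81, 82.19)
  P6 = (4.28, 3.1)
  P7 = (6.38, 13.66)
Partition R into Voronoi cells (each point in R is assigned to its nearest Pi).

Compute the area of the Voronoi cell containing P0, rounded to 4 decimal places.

1. box [0,10]×[0,100]: [(0, 0) (10, 0) (10, 100) (0, 100)]
2. ⊥bis P0·P1 via (6.79,66.23): [(0, 66.8113) (0, 0) (10, 0) (10, 65.9552)]  |A|=663.8324
3. ⊥bis P0·P2 via (4.525,34.055): [(0, 66.8113) (0, 34.3594) (10, 33.6867) (10, 65.9552)]  |A|=323.6019
4. ⊥bis P0·P3 via (5.285,56.66): [(0, 66.8113) (0, 58.0007) (10, 55.4639) (10, 65.9552)]  |A|=96.5094
5. ⊥bis P0·P4 via (5.63,50.075): [(0, 66.8113) (0, 58.0007) (10, 55.4639) (10, 65.9552)]  |A|=96.5094
6. ⊥bis P0·P5 via (5.065,71.465): [(0, 66.8113) (0, 58.0007) (10, 55.4639) (10, 65.9552)]  |A|=96.5094
7. ⊥bis P0·P6 via (5.3,31.92): [(0, 66.8113) (0, 58.0007) (10, 55.4639) (10, 65.9552)]  |A|=96.5094
8. ⊥bis P0·P7 via (6.35,37.2): [(0, 66.8113) (0, 58.0007) (10, 55.4639) (10, 65.9552)]  |A|=96.5094
9. canonical 4-gon: [(0, 66.8113) (0, 58.0007) (10, 55.4639) (10, 65.9552)]
10. shoelace: 96.5094

Area of P0's cell: 96.5094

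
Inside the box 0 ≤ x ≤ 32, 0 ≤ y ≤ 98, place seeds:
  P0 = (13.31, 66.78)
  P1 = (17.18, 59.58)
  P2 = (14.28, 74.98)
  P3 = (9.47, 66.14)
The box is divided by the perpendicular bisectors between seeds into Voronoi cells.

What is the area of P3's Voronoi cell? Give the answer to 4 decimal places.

1. box [0,32]×[0,98]: [(0, 0) (32, 0) (32, 98) (0, 98)]
2. ⊥bis P3·P0 via (11.39,66.46): [(0, 0) (22.4667, 0) (6.1333, 98) (0, 98)]  |A|=1401.4
3. ⊥bis P3·P1 via (13.325,62.86): [(0, 47.1991) (12.2087, 61.548) (6.1333, 98) (0, 98)]  |A|=421.8922
4. ⊥bis P3·P2 via (11.875,70.56): [(0, 77.0214) (0, 47.1991) (12.2087, 61.548) (10.5901, 71.2591)]  |A|=228.8035
5. canonical 4-gon: [(0, 77.0214) (0, 47.1991) (12.2087, 61.548) (10.5901, 71.2591)]
6. shoelace: 228.8035

Area of P3's cell: 228.8035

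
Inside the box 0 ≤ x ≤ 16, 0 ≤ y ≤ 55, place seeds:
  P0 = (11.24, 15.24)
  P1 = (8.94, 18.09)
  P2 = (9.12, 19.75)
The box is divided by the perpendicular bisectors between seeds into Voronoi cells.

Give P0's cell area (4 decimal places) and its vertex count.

Area of P0's cell: 237.5034 (5 vertices)

1. box [0,16]×[0,55]: [(0, 0) (16, 0) (16, 55) (0, 55)]
2. ⊥bis P0·P1 via (10.09,16.665): [(0, 8.5222) (0, 0) (16, 0) (16, 21.4345)]  |A|=239.6533
3. ⊥bis P0·P2 via (10.18,17.495): [(12.4277, 18.5516) (0, 8.5222) (0, 0) (16, 0) (16, 20.2308)]  |A|=237.5034
4. canonical 5-gon: [(12.4277, 18.5516) (0, 8.5222) (0, 0) (16, 0) (16, 20.2308)]
5. shoelace: 237.5034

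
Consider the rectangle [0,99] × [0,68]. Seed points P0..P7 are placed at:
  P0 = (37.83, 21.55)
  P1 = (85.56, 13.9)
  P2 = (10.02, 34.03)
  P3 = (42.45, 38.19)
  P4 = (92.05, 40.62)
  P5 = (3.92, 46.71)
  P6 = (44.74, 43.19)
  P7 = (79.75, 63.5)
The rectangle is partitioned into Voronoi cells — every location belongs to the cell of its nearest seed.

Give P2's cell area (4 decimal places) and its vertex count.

Area of P2's cell: 882.7158 (5 vertices)

1. box [0,99]×[0,68]: [(0, 0) (99, 0) (99, 68) (0, 68)]
2. ⊥bis P2·P0 via (23.925,27.79): [(0, 0) (11.454, 0) (41.9696, 68) (0, 68)]  |A|=1816.4021
3. ⊥bis P2·P1 via (47.79,23.965): [(0, 0) (11.454, 0) (41.9696, 68) (0, 68)]  |A|=1816.4021
4. ⊥bis P2·P3 via (26.235,36.11): [(0, 0) (11.454, 0) (26.5515, 33.6428) (22.1443, 68) (0, 68)]  |A|=1475.8301
5. ⊥bis P2·P4 via (51.035,37.325): [(0, 0) (11.454, 0) (26.5515, 33.6428) (22.1443, 68) (0, 68)]  |A|=1475.8301
6. ⊥bis P2·P5 via (6.97,40.37): [(0, 37.0169) (0, 0) (11.454, 0) (26.5515, 33.6428) (24.6006, 48.8516)]  |A|=882.7158
7. ⊥bis P2·P6 via (27.38,38.61): [(0, 37.0169) (0, 0) (11.454, 0) (26.5515, 33.6428) (24.6006, 48.8516)]  |A|=882.7158
8. ⊥bis P2·P7 via (44.885,48.765): [(0, 37.0169) (0, 0) (11.454, 0) (26.5515, 33.6428) (24.6006, 48.8516)]  |A|=882.7158
9. canonical 5-gon: [(0, 37.0169) (0, 0) (11.454, 0) (26.5515, 33.6428) (24.6006, 48.8516)]
10. shoelace: 882.7158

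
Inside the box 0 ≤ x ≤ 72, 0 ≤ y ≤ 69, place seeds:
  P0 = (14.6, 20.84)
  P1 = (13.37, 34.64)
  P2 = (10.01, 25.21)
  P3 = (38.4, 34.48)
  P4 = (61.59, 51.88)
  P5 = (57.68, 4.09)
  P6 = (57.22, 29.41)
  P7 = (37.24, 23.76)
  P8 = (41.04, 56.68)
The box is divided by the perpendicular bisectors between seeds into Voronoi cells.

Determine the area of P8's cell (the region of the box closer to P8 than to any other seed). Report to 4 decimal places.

Area of P8's cell: 793.1844

1. box [0,72]×[0,69]: [(0, 0) (72, 0) (72, 69) (0, 69)]
2. ⊥bis P8·P0 via (27.82,38.76): [(0, 59.2835) (72, 6.1674) (72, 69) (0, 69)]  |A|=2611.7695
3. ⊥bis P8·P1 via (27.205,45.66): [(39.6563, 30.0281) (72, 6.1674) (72, 69) (8.614, 69)]  |A|=2251.2569
4. ⊥bis P8·P2 via (25.525,40.945): [(39.6563, 30.0281) (72, 6.1674) (72, 69) (8.614, 69)]  |A|=2251.2569
5. ⊥bis P8·P3 via (39.72,45.58): [(25.9659, 47.2156) (72, 41.7413) (72, 69) (8.614, 69)]  |A|=1317.8275
6. ⊥bis P8·P4 via (51.315,54.28): [(25.9659, 47.2156) (49.0244, 44.4735) (54.7532, 69) (8.614, 69)]  |A|=793.1844
7. ⊥bis P8·P5 via (49.36,30.385): [(25.9659, 47.2156) (49.0244, 44.4735) (54.7532, 69) (8.614, 69)]  |A|=793.1844
8. ⊥bis P8·P6 via (49.13,43.045): [(25.9659, 47.2156) (49.0244, 44.4735) (54.7532, 69) (8.614, 69)]  |A|=793.1844
9. ⊥bis P8·P7 via (39.14,40.22): [(25.9659, 47.2156) (49.0244, 44.4735) (54.7532, 69) (8.614, 69)]  |A|=793.1844
10. canonical 4-gon: [(25.9659, 47.2156) (49.0244, 44.4735) (54.7532, 69) (8.614, 69)]
11. shoelace: 793.1844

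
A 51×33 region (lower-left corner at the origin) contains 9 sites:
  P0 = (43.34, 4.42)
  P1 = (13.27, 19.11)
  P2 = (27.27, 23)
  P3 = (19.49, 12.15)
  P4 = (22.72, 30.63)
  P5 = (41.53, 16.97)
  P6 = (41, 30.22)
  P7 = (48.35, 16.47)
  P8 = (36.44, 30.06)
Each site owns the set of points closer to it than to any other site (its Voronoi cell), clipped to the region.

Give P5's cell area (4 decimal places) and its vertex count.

Area of P5's cell: 157.2980 (6 vertices)

1. box [0,51]×[0,33]: [(0, 0) (51, 0) (51, 33) (0, 33)]
2. ⊥bis P5·P0 via (42.435,10.695): [(0, 4.5749) (51, 11.9303) (51, 33) (0, 33)]  |A|=1262.1183
3. ⊥bis P5·P1 via (27.4,18.04): [(26.6716, 8.4216) (51, 11.9303) (51, 33) (28.5329, 33)]  |A|=532.3997
4. ⊥bis P5·P2 via (34.4,19.985): [(29.6946, 8.8575) (51, 11.9303) (51, 33) (39.9035, 33)]  |A|=358.3971
5. ⊥bis P5·P3 via (30.51,14.56): [(31.054, 12.0723) (31.694, 9.1459) (51, 11.9303) (51, 33) (39.9035, 33)]  |A|=355.3793
6. ⊥bis P5·P4 via (32.125,23.8): [(31.054, 12.0723) (31.694, 9.1459) (51, 11.9303) (51, 33) (39.9035, 33)]  |A|=355.3793
7. ⊥bis P5·P6 via (41.265,23.595): [(35.8347, 23.3778) (31.054, 12.0723) (31.694, 9.1459) (51, 11.9303) (51, 23.9844)]  |A|=233.6308
8. ⊥bis P5·P7 via (44.94,16.72): [(45.4563, 23.7627) (35.8347, 23.3778) (31.054, 12.0723) (31.694, 9.1459) (44.5203, 10.9958)]  |A|=159.2934
9. ⊥bis P5·P8 via (38.985,23.515): [(45.4563, 23.7627) (38.9529, 23.5025) (35.2842, 22.0759) (31.054, 12.0723) (31.694, 9.1459) (44.5203, 10.9958)]  |A|=157.298
10. canonical 6-gon: [(45.4563, 23.7627) (38.9529, 23.5025) (35.2842, 22.0759) (31.054, 12.0723) (31.694, 9.1459) (44.5203, 10.9958)]
11. shoelace: 157.298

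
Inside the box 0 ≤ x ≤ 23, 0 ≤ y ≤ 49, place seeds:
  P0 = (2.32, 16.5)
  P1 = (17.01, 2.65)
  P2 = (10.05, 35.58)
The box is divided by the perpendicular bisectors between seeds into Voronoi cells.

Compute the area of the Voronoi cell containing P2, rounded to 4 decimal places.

1. box [0,23]×[0,49]: [(0, 0) (23, 0) (23, 49) (0, 49)]
2. ⊥bis P2·P0 via (6.185,26.04): [(0, 28.5458) (23, 19.2276) (23, 49) (0, 49)]  |A|=577.6059
3. ⊥bis P2·P1 via (13.53,19.115): [(0, 28.5458) (19.936, 20.469) (23, 21.1166) (23, 49) (0, 49)]  |A|=574.7121
4. canonical 5-gon: [(0, 28.5458) (19.936, 20.469) (23, 21.1166) (23, 49) (0, 49)]
5. shoelace: 574.7121

Area of P2's cell: 574.7121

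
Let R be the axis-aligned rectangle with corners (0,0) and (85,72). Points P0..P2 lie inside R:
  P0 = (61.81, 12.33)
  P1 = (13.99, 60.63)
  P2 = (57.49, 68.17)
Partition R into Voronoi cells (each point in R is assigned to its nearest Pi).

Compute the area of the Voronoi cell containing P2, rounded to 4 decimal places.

Area of P2's cell: 1508.4566

1. box [0,85]×[0,72]: [(0, 0) (85, 0) (85, 72) (0, 72)]
2. ⊥bis P2·P0 via (59.65,40.25): [(0, 35.6352) (85, 42.2112) (85, 72) (0, 72)]  |A|=2811.5272
3. ⊥bis P2·P1 via (35.74,64.4): [(40.187, 38.7443) (85, 42.2112) (85, 72) (34.4227, 72)]  |A|=1508.4566
4. canonical 4-gon: [(40.187, 38.7443) (85, 42.2112) (85, 72) (34.4227, 72)]
5. shoelace: 1508.4566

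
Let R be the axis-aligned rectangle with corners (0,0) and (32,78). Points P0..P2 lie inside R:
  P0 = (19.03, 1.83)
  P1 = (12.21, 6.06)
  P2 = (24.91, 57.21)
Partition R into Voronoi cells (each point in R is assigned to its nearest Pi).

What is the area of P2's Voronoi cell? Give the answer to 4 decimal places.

1. box [0,32]×[0,78]: [(0, 0) (32, 0) (32, 78) (0, 78)]
2. ⊥bis P2·P0 via (21.97,29.52): [(0, 31.8527) (32, 28.4551) (32, 78) (0, 78)]  |A|=1531.0762
3. ⊥bis P2·P1 via (18.56,31.635): [(0, 36.2433) (30.8948, 28.5724) (32, 28.4551) (32, 78) (0, 78)]  |A|=1463.2533
4. canonical 5-gon: [(0, 36.2433) (30.8948, 28.5724) (32, 28.4551) (32, 78) (0, 78)]
5. shoelace: 1463.2533

Area of P2's cell: 1463.2533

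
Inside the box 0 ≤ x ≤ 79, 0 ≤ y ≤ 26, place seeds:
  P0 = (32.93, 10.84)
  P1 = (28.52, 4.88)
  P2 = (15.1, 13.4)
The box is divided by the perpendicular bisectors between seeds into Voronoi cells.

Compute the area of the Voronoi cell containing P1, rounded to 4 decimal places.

1. box [0,79]×[0,26]: [(0, 0) (79, 0) (79, 26) (0, 26)]
2. ⊥bis P1·P0 via (30.725,7.86): [(0, 0) (41.3476, 0) (6.2093, 26) (0, 26)]  |A|=618.239
3. ⊥bis P1·P2 via (21.81,9.14): [(16.0073, 0) (41.3476, 0) (24.1065, 12.7572)]  |A|=161.6364
4. canonical 3-gon: [(16.0073, 0) (41.3476, 0) (24.1065, 12.7572)]
5. shoelace: 161.6364

Area of P1's cell: 161.6364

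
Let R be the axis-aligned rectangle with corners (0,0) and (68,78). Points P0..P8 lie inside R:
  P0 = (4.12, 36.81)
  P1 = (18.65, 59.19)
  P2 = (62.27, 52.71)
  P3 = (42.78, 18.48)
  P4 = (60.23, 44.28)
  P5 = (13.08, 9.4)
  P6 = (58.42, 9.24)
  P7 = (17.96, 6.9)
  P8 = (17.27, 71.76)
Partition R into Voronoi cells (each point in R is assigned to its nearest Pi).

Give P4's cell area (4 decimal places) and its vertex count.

1. box [0,68]×[0,78]: [(0, 0) (68, 0) (68, 78) (0, 78)]
2. ⊥bis P4·P0 via (32.175,40.545): [(37.5728, 0) (68, 0) (68, 78) (27.1886, 78)]  |A|=2778.3063
3. ⊥bis P4·P1 via (39.44,51.735): [(33.0556, 33.9306) (37.5728, 0) (68, 0) (68, 78) (48.8583, 78)]  |A|=2300.821
4. ⊥bis P4·P2 via (61.25,48.495): [(40.1124, 53.6101) (33.0556, 33.9306) (37.5728, 0) (68, 0) (68, 46.8615)]  |A|=1633.2005
5. ⊥bis P4·P3 via (51.505,31.38): [(40.1124, 53.6101) (35.9207, 41.9206) (68, 20.2235) (68, 46.8615)]  |A|=604.4067
6. ⊥bis P4·P5 via (36.655,26.84): [(40.1124, 53.6101) (35.9207, 41.9206) (68, 20.2235) (68, 46.8615)]  |A|=604.4067
7. ⊥bis P4·P6 via (59.325,26.76): [(40.1124, 53.6101) (35.9207, 41.9206) (58.2539, 26.8153) (68, 26.3119) (68, 46.8615)]  |A|=574.7377
8. ⊥bis P4·P7 via (39.095,25.59): [(40.1124, 53.6101) (35.9207, 41.9206) (58.2539, 26.8153) (68, 26.3119) (68, 46.8615)]  |A|=574.7377
9. ⊥bis P4·P8 via (38.75,58.02): [(40.1124, 53.6101) (35.9207, 41.9206) (58.2539, 26.8153) (68, 26.3119) (68, 46.8615)]  |A|=574.7377
10. canonical 5-gon: [(40.1124, 53.6101) (35.9207, 41.9206) (58.2539, 26.8153) (68, 26.3119) (68, 46.8615)]
11. shoelace: 574.7377

Area of P4's cell: 574.7377 (5 vertices)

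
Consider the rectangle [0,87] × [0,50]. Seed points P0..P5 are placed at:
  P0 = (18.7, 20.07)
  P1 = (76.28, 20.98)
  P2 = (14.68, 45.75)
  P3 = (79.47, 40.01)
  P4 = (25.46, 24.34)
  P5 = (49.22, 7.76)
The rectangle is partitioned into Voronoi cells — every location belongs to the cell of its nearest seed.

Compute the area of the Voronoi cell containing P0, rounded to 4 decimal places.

1. box [0,87]×[0,50]: [(0, 0) (87, 0) (87, 50) (0, 50)]
2. ⊥bis P0·P1 via (47.49,20.525): [(0, 0) (47.8144, 0) (47.0242, 50) (0, 50)]  |A|=2370.9638
3. ⊥bis P0·P2 via (16.69,32.91): [(0, 30.2973) (0, 0) (47.8144, 0) (47.2187, 37.689)]  |A|=1616.3393
4. ⊥bis P0·P3 via (49.085,30.04): [(46.6066, 37.5932) (0, 30.2973) (0, 0) (47.8144, 0) (47.2513, 35.6285)]  |A|=1615.707
5. ⊥bis P0·P4 via (22.08,22.205): [(15.4416, 32.7146) (0, 30.2973) (0, 0) (36.1059, 0)]  |A|=824.514
6. ⊥bis P0·P5 via (33.96,13.915): [(31.371, 7.4961) (15.4416, 32.7146) (0, 30.2973) (0, 0) (28.3475, 0)]  |A|=795.435
7. canonical 5-gon: [(31.371, 7.4961) (15.4416, 32.7146) (0, 30.2973) (0, 0) (28.3475, 0)]
8. shoelace: 795.435

Area of P0's cell: 795.4350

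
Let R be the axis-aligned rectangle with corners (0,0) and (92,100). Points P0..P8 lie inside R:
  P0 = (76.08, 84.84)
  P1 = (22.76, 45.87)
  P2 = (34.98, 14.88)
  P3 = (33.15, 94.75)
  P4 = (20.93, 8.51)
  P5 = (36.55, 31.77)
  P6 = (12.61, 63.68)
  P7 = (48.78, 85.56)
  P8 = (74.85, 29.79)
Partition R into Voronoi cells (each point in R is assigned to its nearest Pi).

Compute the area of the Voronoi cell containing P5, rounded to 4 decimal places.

1. box [0,92]×[0,100]: [(0, 0) (92, 0) (92, 100) (0, 100)]
2. ⊥bis P5·P0 via (56.315,58.305): [(0, 0) (92, 0) (92, 31.7245) (0.3384, 100) (0, 100)]  |A|=6070.8796
3. ⊥bis P5·P1 via (29.655,38.82): [(0, 9.817) (0, 0) (92, 0) (92, 31.7245) (52.4907, 61.1536)]  |A|=3697.4228
4. ⊥bis P5·P2 via (35.765,23.325): [(15.7171, 25.1885) (92, 18.0977) (92, 31.7245) (52.4907, 61.1536)]  |A|=1771.3298
5. ⊥bis P5·P3 via (34.85,63.26): [(15.7171, 25.1885) (92, 18.0977) (92, 31.7245) (52.4907, 61.1536)]  |A|=1771.3298
6. ⊥bis P5·P4 via (28.74,20.14): [(17.9582, 27.3804) (22.1066, 24.5946) (92, 18.0977) (92, 31.7245) (52.4907, 61.1536)]  |A|=1763.6619
7. ⊥bis P5·P6 via (24.58,47.725): [(17.9582, 27.3804) (22.1066, 24.5946) (92, 18.0977) (92, 31.7245) (52.4907, 61.1536)]  |A|=1763.6619
8. ⊥bis P5·P7 via (42.665,58.665): [(48.5727, 57.3218) (17.9582, 27.3804) (22.1066, 24.5946) (92, 18.0977) (92, 31.7245) (61.6165, 54.3561)]  |A|=1732.8613
9. ⊥bis P5·P8 via (55.7,30.78): [(56.9734, 55.4118) (48.5727, 57.3218) (17.9582, 27.3804) (22.1066, 24.5946) (55.2211, 21.5165)]  |A|=831.3973
10. canonical 5-gon: [(56.9734, 55.4118) (48.5727, 57.3218) (17.9582, 27.3804) (22.1066, 24.5946) (55.2211, 21.5165)]
11. shoelace: 831.3973

Area of P5's cell: 831.3973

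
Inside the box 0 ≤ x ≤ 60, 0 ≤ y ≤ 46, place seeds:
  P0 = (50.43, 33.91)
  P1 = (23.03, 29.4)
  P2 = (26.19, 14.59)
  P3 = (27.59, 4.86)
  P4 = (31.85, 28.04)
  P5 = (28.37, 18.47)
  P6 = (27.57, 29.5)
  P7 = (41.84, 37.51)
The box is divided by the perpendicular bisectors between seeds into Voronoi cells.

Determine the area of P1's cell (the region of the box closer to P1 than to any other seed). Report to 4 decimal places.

1. box [0,60]×[0,46]: [(0, 0) (60, 0) (60, 46) (0, 46)]
2. ⊥bis P1·P0 via (36.73,31.655): [(0, 0) (41.9404, 0) (34.3688, 46) (0, 46)]  |A|=1755.1116
3. ⊥bis P1·P2 via (24.61,21.995): [(0, 16.744) (37.8549, 24.821) (34.3688, 46) (0, 46)]  |A|=917.6892
4. ⊥bis P1·P3 via (25.31,17.13): [(0, 16.744) (37.8549, 24.821) (34.3688, 46) (0, 46)]  |A|=917.6892
5. ⊥bis P1·P4 via (27.44,28.72): [(0, 16.744) (26.464, 22.3906) (30.1045, 46) (0, 46)]  |A|=742.4907
6. ⊥bis P1·P5 via (25.7,23.935): [(0, 16.744) (19.4956, 20.9037) (26.7838, 24.4645) (30.1045, 46) (0, 46)]  |A|=735.5024
7. ⊥bis P1·P6 via (25.3,29.45): [(0, 16.744) (19.4956, 20.9037) (25.4244, 23.8004) (24.9355, 46) (0, 46)]  |A|=664.5924
8. ⊥bis P1·P7 via (32.435,33.455): [(0, 16.744) (19.4956, 20.9037) (25.4244, 23.8004) (24.9355, 46) (0, 46)]  |A|=664.5924
9. canonical 5-gon: [(0, 16.744) (19.4956, 20.9037) (25.4244, 23.8004) (24.9355, 46) (0, 46)]
10. shoelace: 664.5924

Area of P1's cell: 664.5924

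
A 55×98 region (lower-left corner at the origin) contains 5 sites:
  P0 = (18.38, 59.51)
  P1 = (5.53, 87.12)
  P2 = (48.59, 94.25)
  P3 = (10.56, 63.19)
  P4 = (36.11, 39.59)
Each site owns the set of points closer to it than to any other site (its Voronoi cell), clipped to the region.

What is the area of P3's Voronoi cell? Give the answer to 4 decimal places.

1. box [0,55]×[0,98]: [(0, 0) (55, 0) (55, 98) (0, 98)]
2. ⊥bis P3·P0 via (14.47,61.35): [(0, 30.6013) (31.7171, 98) (0, 98)]  |A|=1068.8451
3. ⊥bis P3·P1 via (8.045,75.155): [(0, 73.464) (0, 30.6013) (22.3849, 78.1692)]  |A|=479.7392
4. ⊥bis P3·P2 via (29.575,78.72): [(0, 73.464) (0, 30.6013) (22.3849, 78.1692)]  |A|=479.7392
5. ⊥bis P3·P4 via (23.335,51.39): [(0, 73.464) (0, 30.6013) (22.3849, 78.1692)]  |A|=479.7392
6. canonical 3-gon: [(0, 73.464) (0, 30.6013) (22.3849, 78.1692)]
7. shoelace: 479.7392

Area of P3's cell: 479.7392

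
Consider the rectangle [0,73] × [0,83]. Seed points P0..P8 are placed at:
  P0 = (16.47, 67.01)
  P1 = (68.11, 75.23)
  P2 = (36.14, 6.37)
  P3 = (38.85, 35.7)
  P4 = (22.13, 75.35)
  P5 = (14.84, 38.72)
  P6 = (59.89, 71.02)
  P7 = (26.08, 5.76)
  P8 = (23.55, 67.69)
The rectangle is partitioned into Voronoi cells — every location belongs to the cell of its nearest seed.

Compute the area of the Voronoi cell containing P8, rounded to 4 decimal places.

Area of P8's cell: 434.0134

1. box [0,73]×[0,83]: [(0, 0) (73, 0) (73, 83) (0, 83)]
2. ⊥bis P8·P0 via (20.01,67.35): [(26.4786, 0) (73, 0) (73, 83) (18.5069, 83)]  |A|=4192.1002
3. ⊥bis P8·P1 via (45.83,71.46): [(26.4786, 0) (57.9218, 0) (43.8773, 83) (18.5069, 83)]  |A|=2357.7615
4. ⊥bis P8·P2 via (29.845,37.03): [(23.056, 35.6361) (50.9236, 41.3578) (43.8773, 83) (18.5069, 83)]  |A|=1201.2144
5. ⊥bis P8·P3 via (31.2,51.695): [(21.939, 47.2657) (47.8287, 59.6481) (43.8773, 83) (18.5069, 83)]  |A|=780.0479
6. ⊥bis P8·P4 via (22.84,71.52): [(19.666, 70.9316) (21.939, 47.2657) (47.8287, 59.6481) (45.1209, 75.6504)]  |A|=530.4819
7. ⊥bis P8·P5 via (19.195,53.205): [(19.666, 70.9316) (21.4332, 52.5321) (28.5048, 50.406) (47.8287, 59.6481) (45.1209, 75.6504)]  |A|=512.3988
8. ⊥bis P8·P6 via (41.72,69.355): [(41.2096, 74.9253) (19.666, 70.9316) (21.4332, 52.5321) (28.5048, 50.406) (42.8286, 57.2567)]  |A|=434.0134
9. ⊥bis P8·P7 via (24.815,36.725): [(41.2096, 74.9253) (19.666, 70.9316) (21.4332, 52.5321) (28.5048, 50.406) (42.8286, 57.2567)]  |A|=434.0134
10. canonical 5-gon: [(41.2096, 74.9253) (19.666, 70.9316) (21.4332, 52.5321) (28.5048, 50.406) (42.8286, 57.2567)]
11. shoelace: 434.0134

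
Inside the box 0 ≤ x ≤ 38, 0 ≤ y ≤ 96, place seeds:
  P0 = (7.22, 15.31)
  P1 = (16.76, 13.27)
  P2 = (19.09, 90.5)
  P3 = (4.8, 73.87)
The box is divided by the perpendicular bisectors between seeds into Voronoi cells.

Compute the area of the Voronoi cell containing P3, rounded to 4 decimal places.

Area of P3's cell: 1148.4217

1. box [0,38]×[0,96]: [(0, 0) (38, 0) (38, 96) (0, 96)]
2. ⊥bis P3·P0 via (6.01,44.59): [(0, 44.3416) (38, 45.912) (38, 96) (0, 96)]  |A|=1933.1811
3. ⊥bis P3·P1 via (10.78,43.57): [(0, 44.3416) (18.5803, 45.1095) (38, 48.9421) (38, 96) (0, 96)]  |A|=1903.7589
4. ⊥bis P3·P2 via (11.945,82.185): [(0, 92.4492) (0, 44.3416) (18.5803, 45.1095) (38, 48.9421) (38, 59.7962)]  |A|=1148.4217
5. canonical 5-gon: [(0, 92.4492) (0, 44.3416) (18.5803, 45.1095) (38, 48.9421) (38, 59.7962)]
6. shoelace: 1148.4217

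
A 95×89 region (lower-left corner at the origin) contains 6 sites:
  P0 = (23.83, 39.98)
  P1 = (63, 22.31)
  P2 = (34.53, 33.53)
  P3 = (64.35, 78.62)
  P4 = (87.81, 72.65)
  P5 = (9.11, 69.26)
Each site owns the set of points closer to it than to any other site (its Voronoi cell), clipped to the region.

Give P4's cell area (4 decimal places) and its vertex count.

1. box [0,95]×[0,89]: [(0, 0) (95, 0) (95, 89) (0, 89)]
2. ⊥bis P4·P0 via (55.82,56.315): [(84.576, 0) (95, 0) (95, 89) (39.1301, 89)]  |A|=2950.0764
3. ⊥bis P4·P1 via (75.405,47.48): [(55.2622, 57.4073) (95, 37.8226) (95, 89) (39.1301, 89)]  |A|=1899.3766
4. ⊥bis P4·P2 via (61.17,53.09): [(49.0101, 69.6514) (59.5526, 55.2928) (95, 37.8226) (95, 89) (39.1301, 89)]  |A|=1879.7209
5. ⊥bis P4·P3 via (76.08,75.635): [(69.6385, 50.322) (95, 37.8226) (95, 89) (79.4811, 89)]  |A|=949.0887
6. ⊥bis P4·P5 via (48.46,70.955): [(69.6385, 50.322) (95, 37.8226) (95, 89) (79.4811, 89)]  |A|=949.0887
7. canonical 4-gon: [(69.6385, 50.322) (95, 37.8226) (95, 89) (79.4811, 89)]
8. shoelace: 949.0887

Area of P4's cell: 949.0887 (4 vertices)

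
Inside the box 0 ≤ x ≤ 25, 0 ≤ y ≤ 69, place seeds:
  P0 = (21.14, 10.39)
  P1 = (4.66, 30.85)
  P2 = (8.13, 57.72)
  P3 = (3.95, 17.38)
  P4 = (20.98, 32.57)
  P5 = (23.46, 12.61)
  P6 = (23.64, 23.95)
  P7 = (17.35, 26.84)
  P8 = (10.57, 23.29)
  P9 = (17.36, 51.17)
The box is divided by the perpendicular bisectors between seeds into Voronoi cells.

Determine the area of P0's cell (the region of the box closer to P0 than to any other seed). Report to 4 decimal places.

1. box [0,25]×[0,69]: [(0, 0) (25, 0) (25, 69) (0, 69)]
2. ⊥bis P0·P1 via (12.9,20.62): [(0, 10.2294) (0, 0) (25, 0) (25, 30.3662)]  |A|=507.4453
3. ⊥bis P0·P2 via (14.635,34.055): [(0, 10.2294) (0, 0) (25, 0) (25, 30.3662)]  |A|=507.4453
4. ⊥bis P0·P3 via (12.545,13.885): [(16.4446, 23.4751) (6.8989, 0) (25, 0) (25, 30.3662)]  |A|=342.3595
5. ⊥bis P0·P4 via (21.06,21.48): [(15.6174, 21.4407) (6.8989, 0) (25, 0) (25, 21.5084)]  |A|=294.9527
6. ⊥bis P0·P5 via (22.3,11.5): [(14.7735, 19.3655) (6.8989, 0) (25, 0) (25, 8.6784)]  |A|=219.6427
7. ⊥bis P0·P6 via (22.39,17.17): [(15.6929, 18.4047) (14.4742, 18.6294) (6.8989, 0) (25, 0) (25, 8.6784)]  |A|=219.1605
8. ⊥bis P0·P7 via (19.245,18.615): [(16.1697, 17.9065) (13.9746, 17.4007) (6.8989, 0) (25, 0) (25, 8.6784)]  |A|=217.6883
9. ⊥bis P0·P8 via (15.855,16.84): [(16.6034, 17.4532) (12.6931, 14.2492) (6.8989, 0) (25, 0) (25, 8.6784)]  |A|=212.9725
10. ⊥bis P0·P9 via (19.25,30.78): [(16.6034, 17.4532) (12.6931, 14.2492) (6.8989, 0) (25, 0) (25, 8.6784)]  |A|=212.9725
11. canonical 5-gon: [(16.6034, 17.4532) (12.6931, 14.2492) (6.8989, 0) (25, 0) (25, 8.6784)]
12. shoelace: 212.9725

Area of P0's cell: 212.9725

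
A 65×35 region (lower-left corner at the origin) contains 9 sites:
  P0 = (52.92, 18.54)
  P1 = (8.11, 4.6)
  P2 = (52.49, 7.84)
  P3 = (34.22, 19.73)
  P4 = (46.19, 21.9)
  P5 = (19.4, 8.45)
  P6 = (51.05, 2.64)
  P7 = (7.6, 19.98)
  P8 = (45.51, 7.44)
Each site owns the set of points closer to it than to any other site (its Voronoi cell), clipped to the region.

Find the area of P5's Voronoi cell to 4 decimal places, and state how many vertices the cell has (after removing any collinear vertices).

1. box [0,65]×[0,35]: [(0, 0) (65, 0) (65, 35) (0, 35)]
2. ⊥bis P5·P0 via (36.16,13.495): [(0, 0) (40.2222, 0) (29.6867, 35) (0, 35)]  |A|=1223.4053
3. ⊥bis P5·P1 via (13.755,6.525): [(15.9801, 0) (40.2222, 0) (29.6867, 35) (4.0447, 35)]  |A|=872.9707
4. ⊥bis P5·P2 via (35.945,8.145): [(15.9801, 0) (35.7949, 0) (36.0503, 13.8593) (29.6867, 35) (4.0447, 35)]  |A|=842.2908
5. ⊥bis P5·P3 via (26.81,14.09): [(15.9801, 0) (35.7949, 0) (35.836, 2.2314) (10.8947, 35) (4.0447, 35)]  |A|=495.1333
6. ⊥bis P5·P4 via (32.795,15.175): [(15.9801, 0) (35.7949, 0) (35.836, 2.2314) (10.8947, 35) (4.0447, 35)]  |A|=495.1333
7. ⊥bis P5·P6 via (35.225,5.545): [(15.9801, 0) (34.2071, 0) (34.8536, 3.522) (10.8947, 35) (4.0447, 35)]  |A|=491.2147
8. ⊥bis P5·P7 via (13.5,14.215): [(11.7451, 12.419) (15.9801, 0) (34.2071, 0) (34.8536, 3.522) (20.9284, 21.8174)]  |A|=306.1947
9. ⊥bis P5·P8 via (32.455,7.945): [(11.7451, 12.419) (15.9801, 0) (32.1477, 0) (32.4082, 6.7349) (20.9284, 21.8174)]  |A|=293.9145
10. canonical 5-gon: [(11.7451, 12.419) (15.9801, 0) (32.1477, 0) (32.4082, 6.7349) (20.9284, 21.8174)]
11. shoelace: 293.9145

Area of P5's cell: 293.9145 (5 vertices)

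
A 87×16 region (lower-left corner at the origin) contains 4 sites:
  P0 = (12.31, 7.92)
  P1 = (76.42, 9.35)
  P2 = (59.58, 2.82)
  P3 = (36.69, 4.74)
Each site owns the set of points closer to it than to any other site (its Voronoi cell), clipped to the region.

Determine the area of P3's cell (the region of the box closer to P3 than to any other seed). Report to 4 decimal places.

Area of P3's cell: 380.3383

1. box [0,87]×[0,16]: [(0, 0) (87, 0) (87, 16) (0, 16)]
2. ⊥bis P3·P0 via (24.5,6.33): [(23.6743, 0) (87, 0) (87, 16) (25.7613, 16)]  |A|=996.5148
3. ⊥bis P3·P1 via (56.555,7.045): [(23.6743, 0) (57.3725, 0) (55.5159, 16) (25.7613, 16)]  |A|=507.6218
4. ⊥bis P3·P2 via (48.135,3.78): [(23.6743, 0) (47.8179, 0) (49.16, 16) (25.7613, 16)]  |A|=380.3383
5. canonical 4-gon: [(23.6743, 0) (47.8179, 0) (49.16, 16) (25.7613, 16)]
6. shoelace: 380.3383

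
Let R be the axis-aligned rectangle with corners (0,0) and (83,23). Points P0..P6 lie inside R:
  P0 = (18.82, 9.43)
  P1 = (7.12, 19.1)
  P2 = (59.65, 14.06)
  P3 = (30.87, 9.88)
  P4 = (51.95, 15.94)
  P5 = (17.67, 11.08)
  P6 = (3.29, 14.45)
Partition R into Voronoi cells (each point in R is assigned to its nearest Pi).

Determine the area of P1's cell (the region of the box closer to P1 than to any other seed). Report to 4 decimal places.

Area of P1's cell: 106.8770

1. box [0,83]×[0,23]: [(0, 0) (83, 0) (83, 23) (0, 23)]
2. ⊥bis P1·P0 via (12.97,14.265): [(0, 0) (1.18, 0) (20.1894, 23) (0, 23)]  |A|=245.749
3. ⊥bis P1·P2 via (33.385,16.58): [(0, 0) (1.18, 0) (20.1894, 23) (0, 23)]  |A|=245.749
4. ⊥bis P1·P3 via (18.995,14.49): [(0, 0) (1.18, 0) (20.1894, 23) (0, 23)]  |A|=245.749
5. ⊥bis P1·P4 via (29.535,17.52): [(0, 0) (1.18, 0) (20.1894, 23) (0, 23)]  |A|=245.749
6. ⊥bis P1·P5 via (12.395,15.09): [(0, 0) (0.9237, 0) (18.4081, 23) (0, 23)]  |A|=222.3161
7. ⊥bis P1·P6 via (5.205,16.775): [(0, 21.0621) (10.4142, 12.4844) (18.4081, 23) (0, 23)]  |A|=106.877
8. canonical 4-gon: [(0, 21.0621) (10.4142, 12.4844) (18.4081, 23) (0, 23)]
9. shoelace: 106.877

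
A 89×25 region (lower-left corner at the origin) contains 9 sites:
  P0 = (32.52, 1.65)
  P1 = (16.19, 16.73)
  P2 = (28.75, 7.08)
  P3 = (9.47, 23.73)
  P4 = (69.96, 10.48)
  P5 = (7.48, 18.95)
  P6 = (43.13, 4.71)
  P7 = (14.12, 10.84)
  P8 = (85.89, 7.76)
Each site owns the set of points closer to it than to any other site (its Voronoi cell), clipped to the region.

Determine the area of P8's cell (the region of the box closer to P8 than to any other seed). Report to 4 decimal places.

1. box [0,89]×[0,25]: [(0, 0) (89, 0) (89, 25) (0, 25)]
2. ⊥bis P8·P0 via (59.205,4.705): [(59.7436, 0) (89, 0) (89, 25) (56.8816, 25)]  |A|=767.185
3. ⊥bis P8·P1 via (51.04,12.245): [(59.7436, 0) (89, 0) (89, 25) (56.8816, 25)]  |A|=767.185
4. ⊥bis P8·P2 via (57.32,7.42): [(57.1374, 22.7654) (59.7436, 0) (89, 0) (89, 25) (57.1108, 25)]  |A|=766.9289
5. ⊥bis P8·P3 via (47.68,15.745): [(57.1374, 22.7654) (59.7436, 0) (89, 0) (89, 25) (57.1108, 25)]  |A|=766.9289
6. ⊥bis P8·P4 via (77.925,9.12): [(76.3678, 0) (89, 0) (89, 25) (80.6365, 25)]  |A|=262.4469
7. ⊥bis P8·P5 via (46.685,13.355): [(76.3678, 0) (89, 0) (89, 25) (80.6365, 25)]  |A|=262.4469
8. ⊥bis P8·P6 via (64.51,6.235): [(76.3678, 0) (89, 0) (89, 25) (80.6365, 25)]  |A|=262.4469
9. ⊥bis P8·P7 via (50.005,9.3): [(76.3678, 0) (89, 0) (89, 25) (80.6365, 25)]  |A|=262.4469
10. canonical 4-gon: [(76.3678, 0) (89, 0) (89, 25) (80.6365, 25)]
11. shoelace: 262.4469

Area of P8's cell: 262.4469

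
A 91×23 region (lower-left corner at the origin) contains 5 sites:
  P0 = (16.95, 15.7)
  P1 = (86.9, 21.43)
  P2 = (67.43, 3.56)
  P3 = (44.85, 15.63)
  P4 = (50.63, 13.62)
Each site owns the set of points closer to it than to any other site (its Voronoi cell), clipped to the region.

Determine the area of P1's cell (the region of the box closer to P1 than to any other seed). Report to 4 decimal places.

Area of P1's cell: 297.1978

1. box [0,91]×[0,23]: [(0, 0) (91, 0) (91, 23) (0, 23)]
2. ⊥bis P1·P0 via (51.925,18.565): [(53.4458, 0) (91, 0) (91, 23) (51.5617, 23)]  |A|=885.4141
3. ⊥bis P1·P2 via (77.165,12.495): [(88.6332, 0) (91, 0) (91, 23) (67.5233, 23)]  |A|=297.2006
4. ⊥bis P1·P3 via (65.875,18.53): [(88.6332, 0) (91, 0) (91, 23) (67.5233, 23)]  |A|=297.2006
5. ⊥bis P1·P4 via (68.765,17.525): [(67.6053, 22.9106) (88.6332, 0) (91, 0) (91, 23) (67.5861, 23)]  |A|=297.1978
6. canonical 5-gon: [(67.6053, 22.9106) (88.6332, 0) (91, 0) (91, 23) (67.5861, 23)]
7. shoelace: 297.1978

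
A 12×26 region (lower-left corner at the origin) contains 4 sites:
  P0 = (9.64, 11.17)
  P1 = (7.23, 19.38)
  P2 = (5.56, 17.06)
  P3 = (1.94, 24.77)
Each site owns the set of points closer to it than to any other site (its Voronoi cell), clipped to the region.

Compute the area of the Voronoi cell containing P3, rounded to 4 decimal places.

1. box [0,12]×[0,26]: [(0, 0) (12, 0) (12, 26) (0, 26)]
2. ⊥bis P3·P0 via (5.79,17.97): [(0, 14.6918) (12, 21.486) (12, 26) (0, 26)]  |A|=94.9332
3. ⊥bis P3·P1 via (4.585,22.075): [(0, 17.5751) (8.5842, 26) (0, 26)]  |A|=36.1606
4. ⊥bis P3·P2 via (3.75,20.915): [(0, 19.1543) (3.0849, 20.6027) (8.5842, 26) (0, 26)]  |A|=33.7248
5. canonical 4-gon: [(0, 19.1543) (3.0849, 20.6027) (8.5842, 26) (0, 26)]
6. shoelace: 33.7248

Area of P3's cell: 33.7248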